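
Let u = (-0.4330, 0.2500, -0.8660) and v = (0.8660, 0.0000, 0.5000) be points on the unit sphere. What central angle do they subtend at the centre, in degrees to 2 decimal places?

u·v = -0.8080; |u| = 1.0000, |v| = 1.0000.
cos θ = (u·v)/(|u||v|) = -0.8080, so θ = 143.90°.

143.90°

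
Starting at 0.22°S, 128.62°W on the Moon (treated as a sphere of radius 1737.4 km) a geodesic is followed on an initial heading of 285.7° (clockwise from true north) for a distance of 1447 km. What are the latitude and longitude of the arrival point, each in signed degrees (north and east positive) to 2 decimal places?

11.40°, -175.22°

Angular distance δ = d/R = 1447/1737.4 = 0.83285 rad; initial bearing θ = 4.9864 rad.
sin φ₂ = sin φ₁ cos δ + cos φ₁ sin δ cos θ = (-0.0038)(0.6728) + (1.0000)(0.7399)(0.2706) = 0.1976, so φ₂ = 11.40°.
Δλ = atan2(sin θ sin δ cos φ₁, cos δ − sin φ₁ sin φ₂) = atan2(-0.7122, 0.6735) = -46.601°.
λ₂ = -128.620° − 46.601° = -175.22°.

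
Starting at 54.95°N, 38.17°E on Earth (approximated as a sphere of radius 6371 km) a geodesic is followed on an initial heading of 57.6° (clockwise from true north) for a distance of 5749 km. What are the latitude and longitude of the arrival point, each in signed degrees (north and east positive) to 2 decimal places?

Angular distance δ = d/R = 5749/6371 = 0.90237 rad; initial bearing θ = 1.0053 rad.
sin φ₂ = sin φ₁ cos δ + cos φ₁ sin δ cos θ = (0.8187)(0.6198) + (0.5743)(0.7848)(0.5358) = 0.7489, so φ₂ = 48.49°.
Δλ = atan2(sin θ sin δ cos φ₁, cos δ − sin φ₁ sin φ₂) = atan2(0.3805, 0.0067) = 88.992°.
λ₂ = 38.170° + 88.992° = 127.16°.

48.49°, 127.16°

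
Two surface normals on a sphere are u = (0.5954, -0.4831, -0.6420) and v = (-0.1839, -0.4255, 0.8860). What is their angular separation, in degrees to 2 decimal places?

u·v = -0.4727; |u| = 1.0000, |v| = 0.9999.
cos θ = (u·v)/(|u||v|) = -0.4728, so θ = 118.21°.

118.21°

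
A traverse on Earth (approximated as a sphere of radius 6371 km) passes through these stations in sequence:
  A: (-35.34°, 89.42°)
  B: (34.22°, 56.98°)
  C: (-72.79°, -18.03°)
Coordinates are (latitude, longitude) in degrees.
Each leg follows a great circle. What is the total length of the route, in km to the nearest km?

Leg A→B: central angle 1.3243 rad, distance 8437.4 km.
Leg B→C: central angle 2.0645 rad, distance 13153.1 km.
Total: 8437.4 + 13153.1 ≈ 21590 km.

21590 km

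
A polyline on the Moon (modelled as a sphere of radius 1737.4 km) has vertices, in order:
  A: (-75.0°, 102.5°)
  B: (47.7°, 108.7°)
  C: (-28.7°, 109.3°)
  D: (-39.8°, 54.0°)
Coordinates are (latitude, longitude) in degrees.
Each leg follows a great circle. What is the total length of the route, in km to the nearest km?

Leg A→B: central angle 2.1427 rad, distance 3722.8 km.
Leg B→C: central angle 1.3335 rad, distance 2316.8 km.
Leg C→D: central angle 0.8079 rad, distance 1403.6 km.
Total: 3722.8 + 2316.8 + 1403.6 ≈ 7443 km.

7443 km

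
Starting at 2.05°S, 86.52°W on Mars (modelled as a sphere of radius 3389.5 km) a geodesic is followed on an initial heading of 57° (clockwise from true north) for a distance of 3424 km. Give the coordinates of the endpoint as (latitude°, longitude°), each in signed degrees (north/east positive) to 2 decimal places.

26.23°, -34.16°

Angular distance δ = d/R = 3424/3389.5 = 1.01018 rad; initial bearing θ = 0.9948 rad.
sin φ₂ = sin φ₁ cos δ + cos φ₁ sin δ cos θ = (-0.0358)(0.5317) + (0.9994)(0.8469)(0.5446) = 0.4420, so φ₂ = 26.23°.
Δλ = atan2(sin θ sin δ cos φ₁, cos δ − sin φ₁ sin φ₂) = atan2(0.7098, 0.5475) = 52.356°.
λ₂ = -86.520° + 52.356° = -34.16°.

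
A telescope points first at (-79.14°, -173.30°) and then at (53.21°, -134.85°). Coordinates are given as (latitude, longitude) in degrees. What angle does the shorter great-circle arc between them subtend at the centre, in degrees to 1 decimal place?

With latitudes φ₁ = -79.140°, φ₂ = 53.210° and longitude difference Δλ = 38.450°:
Haversine: a = sin²(Δφ/2) + cos φ₁ cos φ₂ sin²(Δλ/2) = 0.8368 + (0.1884)(0.5989)(0.1084) = 0.84906.
Central angle c = 2·arcsin(√a) = 2.34357 rad.
So the angular separation is 134.3°.

134.3°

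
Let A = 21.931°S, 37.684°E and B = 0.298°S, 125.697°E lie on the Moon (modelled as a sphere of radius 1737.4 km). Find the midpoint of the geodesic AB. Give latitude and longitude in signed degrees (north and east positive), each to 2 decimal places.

-15.27°, 83.77°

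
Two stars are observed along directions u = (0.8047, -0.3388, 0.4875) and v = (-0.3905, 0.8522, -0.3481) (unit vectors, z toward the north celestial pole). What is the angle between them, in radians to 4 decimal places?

u·v = -0.7727; |u| = 1.0000, |v| = 1.0000.
cos θ = (u·v)/(|u||v|) = -0.7727, so θ = 2.4539 rad.

2.4539 rad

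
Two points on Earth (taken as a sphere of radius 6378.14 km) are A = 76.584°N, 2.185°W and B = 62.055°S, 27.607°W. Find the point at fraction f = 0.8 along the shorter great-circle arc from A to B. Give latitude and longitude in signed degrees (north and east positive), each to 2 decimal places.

-34.32°, -22.61°

Central angle δ = 2.4358 rad. Interpolating on the sphere with fraction f = 0.8:
P = [sin((1−f)δ)·A + sin(fδ)·B] / sin δ = 0.7217·A + 1.4329·B in Cartesian coordinates,
giving P = (0.7624, -0.3176, -0.5639), i.e. latitude -34.32°, longitude -22.61°.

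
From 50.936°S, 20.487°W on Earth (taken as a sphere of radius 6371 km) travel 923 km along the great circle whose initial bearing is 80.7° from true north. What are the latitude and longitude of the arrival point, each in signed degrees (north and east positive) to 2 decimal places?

-48.90°, -7.97°

Angular distance δ = d/R = 923/6371 = 0.14488 rad; initial bearing θ = 1.4085 rad.
sin φ₂ = sin φ₁ cos δ + cos φ₁ sin δ cos θ = (-0.7764)(0.9895) + (0.6302)(0.1444)(0.1616) = -0.7536, so φ₂ = -48.90°.
Δλ = atan2(sin θ sin δ cos φ₁, cos δ − sin φ₁ sin φ₂) = atan2(0.0898, 0.4044) = 12.518°.
λ₂ = -20.487° + 12.518° = -7.97°.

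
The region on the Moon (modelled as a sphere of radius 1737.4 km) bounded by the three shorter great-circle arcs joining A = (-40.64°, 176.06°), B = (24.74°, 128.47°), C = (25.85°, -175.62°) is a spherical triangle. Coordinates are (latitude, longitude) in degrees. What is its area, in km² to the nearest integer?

Side lengths (central angles): a = 0.8755, b = 1.1683, c = 1.3774 rad; semiperimeter s = 1.7106.
By l'Huilier's theorem, tan(E/4) = √[tan(s/2) tan((s−a)/2) tan((s−b)/2) tan((s−c)/2)], giving spherical excess E = 0.6131 rad.
Area = E·R² = 0.6131 × (1737.4)² ≈ 1850551 km².

1850551 km²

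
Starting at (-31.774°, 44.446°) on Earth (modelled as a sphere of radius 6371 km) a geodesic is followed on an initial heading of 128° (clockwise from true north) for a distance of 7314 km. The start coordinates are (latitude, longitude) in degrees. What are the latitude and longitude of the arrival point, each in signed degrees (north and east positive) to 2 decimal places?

-43.90°, 130.21°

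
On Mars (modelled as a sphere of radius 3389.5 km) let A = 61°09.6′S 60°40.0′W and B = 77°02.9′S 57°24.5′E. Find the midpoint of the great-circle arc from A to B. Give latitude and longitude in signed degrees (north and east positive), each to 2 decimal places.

-77.05°, -32.98°

The central angle between A and B is δ = 0.6388 rad.
With f = 0.5, the slerp weights are sin((1−f)δ)/sin δ = 0.5266 and sin(fδ)/sin δ = 0.5266.
Weighted sum of the unit vectors: (0.5266)·(0.2363,-0.4205,-0.8760) + (0.5266)·(0.1207,0.1888,-0.9746) = (0.1880, -0.1220, -0.9746).
Converting back: φ = atan2(z, √(x²+y²)) = -77.05°, λ = atan2(y, x) = -32.98°.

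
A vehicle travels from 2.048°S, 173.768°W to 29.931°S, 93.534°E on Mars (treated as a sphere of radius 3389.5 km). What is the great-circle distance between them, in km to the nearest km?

5402 km

In radians: φ₁ = -0.0357, φ₂ = -0.5224, Δλ = -92.698° = -1.6179 rad.
Haversine: a = sin²(Δφ/2) + cos φ₁ cos φ₂ sin²(Δλ/2) = 0.0580 + (0.9994)(0.8666)(0.5235) = 0.51147.
Central angle c = 2·arcsin(√a) = 1.59373 rad.
Distance = R·c = 3389.5 × 1.5937 ≈ 5402 km.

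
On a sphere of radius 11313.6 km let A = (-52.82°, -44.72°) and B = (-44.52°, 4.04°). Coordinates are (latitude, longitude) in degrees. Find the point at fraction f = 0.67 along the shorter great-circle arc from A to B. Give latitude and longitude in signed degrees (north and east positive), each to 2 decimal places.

Central angle δ = 0.5685 rad. Interpolating on the sphere with fraction f = 0.67:
P = [sin((1−f)δ)·A + sin(fδ)·B] / sin δ = 0.3464·A + 0.6905·B in Cartesian coordinates,
giving P = (0.6399, -0.1126, -0.7602), i.e. latitude -49.48°, longitude -9.98°.

-49.48°, -9.98°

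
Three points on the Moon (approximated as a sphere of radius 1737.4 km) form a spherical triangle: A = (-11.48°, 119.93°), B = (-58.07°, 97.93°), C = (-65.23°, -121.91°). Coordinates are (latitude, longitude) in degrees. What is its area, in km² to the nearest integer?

1212157 km²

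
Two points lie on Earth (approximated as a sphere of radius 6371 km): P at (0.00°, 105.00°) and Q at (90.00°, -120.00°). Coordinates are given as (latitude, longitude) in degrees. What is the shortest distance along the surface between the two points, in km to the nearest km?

10008 km

With latitudes φ₁ = 0.000°, φ₂ = 90.000° and longitude difference Δλ = 135.000°:
cos c = sin φ₁ sin φ₂ + cos φ₁ cos φ₂ cos Δλ = (0.0000)(1.0000) + (1.0000)(0.0000)(-0.7071) = 0.00000,
so c = arccos(0.00000) = 1.57080 rad.
Distance = R·c = 6371 × 1.5708 ≈ 10008 km.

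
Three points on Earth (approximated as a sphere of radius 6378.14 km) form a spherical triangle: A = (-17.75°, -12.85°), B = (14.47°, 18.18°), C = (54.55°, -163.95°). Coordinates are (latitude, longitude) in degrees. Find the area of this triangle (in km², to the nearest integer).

50598683 km²

Side lengths (central angles): a = 1.9366, b = 2.3920, c = 0.7755 rad; semiperimeter s = 2.5520.
By l'Huilier's theorem, tan(E/4) = √[tan(s/2) tan((s−a)/2) tan((s−b)/2) tan((s−c)/2)], giving spherical excess E = 1.2438 rad.
Area = E·R² = 1.2438 × (6378.14)² ≈ 50598683 km².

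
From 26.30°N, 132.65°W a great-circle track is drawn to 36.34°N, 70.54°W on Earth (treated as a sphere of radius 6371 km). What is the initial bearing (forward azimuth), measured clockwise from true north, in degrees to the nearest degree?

63°

With φ₁ = 0.4590, φ₂ = 0.6343, Δλ = 1.0840 rad, the forward-azimuth formula gives
θ = atan2( sin Δλ cos φ₂ , cos φ₁ sin φ₂ − sin φ₁ cos φ₂ cos Δλ ) = atan2(0.7120, 0.3643) = 62.90°.
So the initial bearing is 63°.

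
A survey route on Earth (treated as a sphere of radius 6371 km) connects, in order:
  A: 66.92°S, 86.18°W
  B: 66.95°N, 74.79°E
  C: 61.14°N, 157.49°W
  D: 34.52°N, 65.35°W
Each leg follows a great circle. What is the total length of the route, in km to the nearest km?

Leg A→B: central angle 3.0120 rad, distance 19189.3 km.
Leg B→C: central angle 0.8089 rad, distance 5153.8 km.
Leg C→D: central angle 1.0685 rad, distance 6807.3 km.
Total: 19189.3 + 5153.8 + 6807.3 ≈ 31150 km.

31150 km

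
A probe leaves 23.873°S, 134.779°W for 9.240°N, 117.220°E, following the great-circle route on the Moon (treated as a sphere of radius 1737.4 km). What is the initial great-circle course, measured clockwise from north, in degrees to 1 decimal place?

271.4°

Δλ = -108.001° = -1.8850 rad.
y = sin Δλ · cos φ₂ = (-0.9511)(0.9870) = -0.9387
x = cos φ₁ sin φ₂ − sin φ₁ cos φ₂ cos Δλ = (0.9144)(0.1606) − (-0.4047)(0.9870)(-0.3090) = 0.0234
θ = atan2(y, x) = -88.57°; adding 360° gives 271.4°.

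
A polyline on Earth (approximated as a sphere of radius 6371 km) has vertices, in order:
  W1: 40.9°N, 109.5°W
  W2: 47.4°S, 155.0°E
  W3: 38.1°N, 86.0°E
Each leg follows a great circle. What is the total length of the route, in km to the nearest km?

Leg W1→W2: central angle 2.1306 rad, distance 13573.8 km.
Leg W2→W3: central angle 1.8372 rad, distance 11705.1 km.
Total: 13573.8 + 11705.1 ≈ 25279 km.

25279 km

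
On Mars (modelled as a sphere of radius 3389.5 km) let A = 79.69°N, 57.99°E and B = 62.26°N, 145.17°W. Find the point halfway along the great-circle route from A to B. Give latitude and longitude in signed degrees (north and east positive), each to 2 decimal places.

80.61°, -158.34°

The central angle between A and B is δ = 0.6531 rad.
With f = 0.5, the slerp weights are sin((1−f)δ)/sin δ = 0.5279 and sin(fδ)/sin δ = 0.5279.
Weighted sum of the unit vectors: (0.5279)·(0.0949,0.1518,0.9839) + (0.5279)·(-0.3821,-0.2658,0.8851) = (-0.1516, -0.0602, 0.9866).
Converting back: φ = atan2(z, √(x²+y²)) = 80.61°, λ = atan2(y, x) = -158.34°.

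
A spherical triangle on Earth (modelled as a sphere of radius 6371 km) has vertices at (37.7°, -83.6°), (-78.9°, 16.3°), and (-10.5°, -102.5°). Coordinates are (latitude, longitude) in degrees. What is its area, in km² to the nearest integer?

Side lengths (central angles): a = 1.4831, b = 0.8962, c = 2.2476 rad; semiperimeter s = 2.3134.
By l'Huilier's theorem, tan(E/4) = √[tan(s/2) tan((s−a)/2) tan((s−b)/2) tan((s−c)/2)], giving spherical excess E = 0.6668 rad.
Area = E·R² = 0.6668 × (6371)² ≈ 27063894 km².

27063894 km²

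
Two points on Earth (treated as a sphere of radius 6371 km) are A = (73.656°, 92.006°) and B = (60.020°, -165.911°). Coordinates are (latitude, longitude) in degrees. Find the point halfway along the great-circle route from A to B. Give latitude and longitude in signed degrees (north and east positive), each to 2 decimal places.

Central angle δ = 0.6406 rad. Interpolating on the sphere with fraction f = 0.5:
P = [sin((1−f)δ)·A + sin(fδ)·B] / sin δ = 0.5268·A + 0.5268·B in Cartesian coordinates,
giving P = (-0.2605, 0.0841, 0.9618), i.e. latitude 74.11°, longitude 162.11°.

74.11°, 162.11°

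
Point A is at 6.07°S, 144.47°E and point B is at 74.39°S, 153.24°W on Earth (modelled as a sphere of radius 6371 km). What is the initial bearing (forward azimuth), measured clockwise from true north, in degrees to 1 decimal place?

165.8°

With φ₁ = -0.1059, φ₂ = -1.2984, Δλ = 1.0872 rad, the forward-azimuth formula gives
θ = atan2( sin Δλ cos φ₂ , cos φ₁ sin φ₂ − sin φ₁ cos φ₂ cos Δλ ) = atan2(0.2382, -0.9445) = 165.84°.
So the initial bearing is 165.8°.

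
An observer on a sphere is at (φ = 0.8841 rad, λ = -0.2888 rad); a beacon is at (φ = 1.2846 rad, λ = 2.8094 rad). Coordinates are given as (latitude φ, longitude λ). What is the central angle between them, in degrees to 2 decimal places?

55.73°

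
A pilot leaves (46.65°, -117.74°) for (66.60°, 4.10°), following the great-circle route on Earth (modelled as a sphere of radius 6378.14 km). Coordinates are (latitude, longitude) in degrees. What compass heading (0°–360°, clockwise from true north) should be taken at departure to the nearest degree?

With φ₁ = 0.8142, φ₂ = 1.1624, Δλ = 2.1265 rad, the forward-azimuth formula gives
θ = atan2( sin Δλ cos φ₂ , cos φ₁ sin φ₂ − sin φ₁ cos φ₂ cos Δλ ) = atan2(0.3374, 0.7823) = 23.33°.
So the initial bearing is 23°.

23°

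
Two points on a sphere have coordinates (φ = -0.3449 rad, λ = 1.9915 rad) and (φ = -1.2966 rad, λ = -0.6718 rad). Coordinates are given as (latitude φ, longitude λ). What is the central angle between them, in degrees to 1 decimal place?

In radians: φ₁ = -0.3449, φ₂ = -1.2966, Δλ = -152.596° = -2.6633 rad.
Haversine: a = sin²(Δφ/2) + cos φ₁ cos φ₂ sin²(Δλ/2) = 0.2099 + (0.9411)(0.2708)(0.9439) = 0.45038.
Central angle c = 2·arcsin(√a) = 1.47139 rad.
So the angular separation is 84.3°.

84.3°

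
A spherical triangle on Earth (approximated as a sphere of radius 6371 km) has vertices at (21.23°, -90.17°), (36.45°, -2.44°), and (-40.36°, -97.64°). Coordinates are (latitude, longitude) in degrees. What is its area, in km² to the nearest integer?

Side lengths (central angles): a = 2.0267, b = 1.0818, c = 1.3234 rad; semiperimeter s = 2.2160.
By l'Huilier's theorem, tan(E/4) = √[tan(s/2) tan((s−a)/2) tan((s−b)/2) tan((s−c)/2)], giving spherical excess E = 0.9450 rad.
Area = E·R² = 0.9450 × (6371)² ≈ 38359047 km².

38359047 km²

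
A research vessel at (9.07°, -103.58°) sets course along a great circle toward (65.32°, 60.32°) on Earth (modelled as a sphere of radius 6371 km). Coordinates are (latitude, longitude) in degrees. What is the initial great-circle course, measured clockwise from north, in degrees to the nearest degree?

Δλ = 163.900° = 2.8606 rad.
y = sin Δλ · cos φ₂ = (0.2773)(0.4175) = 0.1158
x = cos φ₁ sin φ₂ − sin φ₁ cos φ₂ cos Δλ = (0.9875)(0.9087) − (0.1576)(0.4175)(-0.9608) = 0.9605
θ = atan2(y, x) = 6.87°, so the bearing is 7°.

7°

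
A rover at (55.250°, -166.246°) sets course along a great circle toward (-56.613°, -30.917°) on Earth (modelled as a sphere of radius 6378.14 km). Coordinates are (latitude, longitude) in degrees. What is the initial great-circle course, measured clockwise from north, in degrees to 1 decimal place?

Δλ = 135.329° = 2.3619 rad.
y = sin Δλ · cos φ₂ = (0.7030)(0.5503) = 0.3869
x = cos φ₁ sin φ₂ − sin φ₁ cos φ₂ cos Δλ = (0.5700)(-0.8350) − (0.8216)(0.5503)(-0.7112) = -0.1544
θ = atan2(y, x) = 111.76°, so the bearing is 111.8°.

111.8°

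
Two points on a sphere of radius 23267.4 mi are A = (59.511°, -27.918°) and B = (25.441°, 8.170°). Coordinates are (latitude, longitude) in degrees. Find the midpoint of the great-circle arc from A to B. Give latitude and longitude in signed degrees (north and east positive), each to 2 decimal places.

43.80°, -4.65°

Central angle δ = 0.7371 rad. Interpolating on the sphere with fraction f = 0.5:
P = [sin((1−f)δ)·A + sin(fδ)·B] / sin δ = 0.5360·A + 0.5360·B in Cartesian coordinates,
giving P = (0.7194, -0.0585, 0.6921), i.e. latitude 43.80°, longitude -4.65°.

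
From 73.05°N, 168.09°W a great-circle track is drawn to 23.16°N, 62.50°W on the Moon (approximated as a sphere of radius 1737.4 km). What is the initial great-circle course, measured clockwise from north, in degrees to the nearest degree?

With φ₁ = 1.2750, φ₂ = 0.4042, Δλ = 1.8429 rad, the forward-azimuth formula gives
θ = atan2( sin Δλ cos φ₂ , cos φ₁ sin φ₂ − sin φ₁ cos φ₂ cos Δλ ) = atan2(0.8856, 0.3510) = 68.38°.
So the initial bearing is 68°.

68°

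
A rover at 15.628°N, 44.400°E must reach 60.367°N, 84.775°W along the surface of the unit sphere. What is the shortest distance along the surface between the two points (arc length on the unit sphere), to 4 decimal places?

In radians: φ₁ = 0.2728, φ₂ = 1.0536, Δλ = -129.175° = -2.2545 rad.
cos c = sin φ₁ sin φ₂ + cos φ₁ cos φ₂ cos Δλ = (0.2694)(0.8692) + (0.9630)(0.4944)(-0.6317) = -0.06663,
so c = arccos(-0.06663) = 1.63748 rad.
On the unit sphere the arc length equals the central angle: 1.6375.

1.6375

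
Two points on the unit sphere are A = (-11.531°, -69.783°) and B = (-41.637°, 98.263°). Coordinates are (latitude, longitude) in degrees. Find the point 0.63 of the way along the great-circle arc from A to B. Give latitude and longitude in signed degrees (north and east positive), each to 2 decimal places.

The central angle between A and B is δ = 2.1939 rad.
With f = 0.63, the slerp weights are sin((1−f)δ)/sin δ = 0.8934 and sin(fδ)/sin δ = 1.2096.
Weighted sum of the unit vectors: (0.8934)·(0.3386,-0.9195,-0.1999) + (1.2096)·(-0.1074,0.7396,-0.6644) = (0.1726, 0.0732, -0.9823).
Converting back: φ = atan2(z, √(x²+y²)) = -79.20°, λ = atan2(y, x) = 22.98°.

-79.20°, 22.98°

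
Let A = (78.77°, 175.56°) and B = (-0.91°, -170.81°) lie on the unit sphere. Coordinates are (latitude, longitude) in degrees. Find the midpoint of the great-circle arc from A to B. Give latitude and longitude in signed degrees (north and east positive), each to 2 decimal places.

39.04°, -173.02°

Central angle δ = 1.3962 rad. Interpolating on the sphere with fraction f = 0.5:
P = [sin((1−f)δ)·A + sin(fδ)·B] / sin δ = 0.6527·A + 0.6527·B in Cartesian coordinates,
giving P = (-0.7710, -0.0944, 0.6298), i.e. latitude 39.04°, longitude -173.02°.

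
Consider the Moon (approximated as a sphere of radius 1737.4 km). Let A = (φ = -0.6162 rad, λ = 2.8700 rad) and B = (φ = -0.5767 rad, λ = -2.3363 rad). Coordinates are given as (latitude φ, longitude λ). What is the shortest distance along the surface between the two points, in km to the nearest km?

1524 km

Let φ₁ = -0.6162 rad, φ₂ = -0.5767 rad, and Δλ = 1.0769 rad.
cos c = sin φ₁ sin φ₂ + cos φ₁ cos φ₂ cos Δλ = (-0.5779)(-0.5453) + (0.8161)(0.8383)(0.4741) = 0.63944,
so c = arccos(0.63944) = 0.87703 rad.
Distance = R·c = 1737.4 × 0.8770 ≈ 1524 km.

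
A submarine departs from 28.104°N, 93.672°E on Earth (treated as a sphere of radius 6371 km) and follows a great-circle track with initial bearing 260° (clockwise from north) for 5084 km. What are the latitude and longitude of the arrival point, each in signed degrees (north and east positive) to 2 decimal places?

12.66°, 47.40°

Angular distance δ = d/R = 5084/6371 = 0.79799 rad; initial bearing θ = 4.5379 rad.
sin φ₂ = sin φ₁ cos δ + cos φ₁ sin δ cos θ = (0.4711)(0.6981) + (0.8821)(0.7160)(-0.1736) = 0.2192, so φ₂ = 12.66°.
Δλ = atan2(sin θ sin δ cos φ₁, cos δ − sin φ₁ sin φ₂) = atan2(-0.6219, 0.5949) = -46.274°.
λ₂ = 93.672° − 46.274° = 47.40°.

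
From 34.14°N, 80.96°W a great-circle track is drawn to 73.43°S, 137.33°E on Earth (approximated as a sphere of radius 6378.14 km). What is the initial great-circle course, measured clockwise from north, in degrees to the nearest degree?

Δλ = -141.710° = -2.4733 rad.
y = sin Δλ · cos φ₂ = (-0.6196)(0.2852) = -0.1767
x = cos φ₁ sin φ₂ − sin φ₁ cos φ₂ cos Δλ = (0.8277)(-0.9585) − (0.5612)(0.2852)(-0.7849) = -0.6677
θ = atan2(y, x) = -165.18°; adding 360° gives 195°.

195°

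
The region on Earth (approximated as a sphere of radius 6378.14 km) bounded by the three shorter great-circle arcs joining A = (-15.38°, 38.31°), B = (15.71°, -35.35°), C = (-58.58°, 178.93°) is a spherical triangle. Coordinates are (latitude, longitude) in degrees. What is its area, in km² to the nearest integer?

89468258 km²

Side lengths (central angles): a = 2.2728, b = 1.7337, c = 1.3803 rad; semiperimeter s = 2.6934.
By l'Huilier's theorem, tan(E/4) = √[tan(s/2) tan((s−a)/2) tan((s−b)/2) tan((s−c)/2)], giving spherical excess E = 2.1993 rad.
Area = E·R² = 2.1993 × (6378.14)² ≈ 89468258 km².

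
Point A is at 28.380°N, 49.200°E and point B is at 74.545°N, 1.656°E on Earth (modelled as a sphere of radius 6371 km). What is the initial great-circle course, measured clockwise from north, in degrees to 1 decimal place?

345.5°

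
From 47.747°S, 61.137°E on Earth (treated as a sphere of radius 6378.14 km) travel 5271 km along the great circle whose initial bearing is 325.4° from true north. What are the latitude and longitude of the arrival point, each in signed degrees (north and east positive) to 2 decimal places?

Angular distance δ = d/R = 5271/6378.14 = 0.82642 rad; initial bearing θ = 5.6793 rad.
sin φ₂ = sin φ₁ cos δ + cos φ₁ sin δ cos θ = (-0.7402)(0.6775) + (0.6724)(0.7355)(0.8231) = -0.0944, so φ₂ = -5.42°.
Δλ = atan2(sin θ sin δ cos φ₁, cos δ − sin φ₁ sin φ₂) = atan2(-0.2808, 0.6076) = -24.805°.
λ₂ = 61.137° − 24.805° = 36.33°.

-5.42°, 36.33°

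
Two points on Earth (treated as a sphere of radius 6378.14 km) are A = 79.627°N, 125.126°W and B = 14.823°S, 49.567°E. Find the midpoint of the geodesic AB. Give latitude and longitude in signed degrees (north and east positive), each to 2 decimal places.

Central angle δ = 2.0097 rad. Interpolating on the sphere with fraction f = 0.5:
P = [sin((1−f)δ)·A + sin(fδ)·B] / sin δ = 0.9325·A + 0.9325·B in Cartesian coordinates,
giving P = (0.4880, 0.5488, 0.6787), i.e. latitude 42.74°, longitude 48.36°.

42.74°, 48.36°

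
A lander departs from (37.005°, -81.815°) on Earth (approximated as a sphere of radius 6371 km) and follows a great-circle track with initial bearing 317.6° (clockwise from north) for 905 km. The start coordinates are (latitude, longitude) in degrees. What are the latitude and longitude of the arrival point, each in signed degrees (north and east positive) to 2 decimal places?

42.79°, -89.29°

Angular distance δ = d/R = 905/6371 = 0.14205 rad; initial bearing θ = 5.5432 rad.
sin φ₂ = sin φ₁ cos δ + cos φ₁ sin δ cos θ = (0.6019)(0.9899) + (0.7986)(0.1416)(0.7385) = 0.6793, so φ₂ = 42.79°.
Δλ = atan2(sin θ sin δ cos φ₁, cos δ − sin φ₁ sin φ₂) = atan2(-0.0762, 0.5811) = -7.474°.
λ₂ = -81.815° − 7.474° = -89.29°.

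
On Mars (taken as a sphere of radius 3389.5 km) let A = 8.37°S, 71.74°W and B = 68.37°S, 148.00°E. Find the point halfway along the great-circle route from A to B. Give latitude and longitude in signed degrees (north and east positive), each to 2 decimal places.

Central angle δ = 1.7164 rad. Interpolating on the sphere with fraction f = 0.5:
P = [sin((1−f)δ)·A + sin(fδ)·B] / sin δ = 0.7648·A + 0.7648·B in Cartesian coordinates,
giving P = (-0.0020, -0.5691, -0.8222), i.e. latitude -55.31°, longitude -90.20°.

-55.31°, -90.20°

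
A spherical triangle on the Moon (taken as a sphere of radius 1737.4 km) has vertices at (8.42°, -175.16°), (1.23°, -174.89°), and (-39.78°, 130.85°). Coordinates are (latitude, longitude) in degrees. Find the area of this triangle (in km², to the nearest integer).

176039 km²

Side lengths (central angles): a = 1.1207, b = 1.2097, c = 0.1256 rad; semiperimeter s = 1.2280.
By l'Huilier's theorem, tan(E/4) = √[tan(s/2) tan((s−a)/2) tan((s−b)/2) tan((s−c)/2)], giving spherical excess E = 0.0583 rad.
Area = E·R² = 0.0583 × (1737.4)² ≈ 176039 km².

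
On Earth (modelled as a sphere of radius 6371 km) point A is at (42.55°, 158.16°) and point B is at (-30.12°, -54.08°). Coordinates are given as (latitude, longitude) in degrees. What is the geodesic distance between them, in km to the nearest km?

In radians: φ₁ = 0.7426, φ₂ = -0.5257, Δλ = 147.760° = 2.5789 rad.
cos c = sin φ₁ sin φ₂ + cos φ₁ cos φ₂ cos Δλ = (0.6762)(-0.5018) + (0.7367)(0.8650)(-0.8458) = -0.87831,
so c = arccos(-0.87831) = 2.64312 rad.
Distance = R·c = 6371 × 2.6431 ≈ 16839 km.

16839 km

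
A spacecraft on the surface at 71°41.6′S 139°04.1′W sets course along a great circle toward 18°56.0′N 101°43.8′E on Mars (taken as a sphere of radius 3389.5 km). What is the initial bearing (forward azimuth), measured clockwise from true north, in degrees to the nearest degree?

Δλ = -119.202° = -2.0805 rad.
y = sin Δλ · cos φ₂ = (-0.8729)(0.9459) = -0.8257
x = cos φ₁ sin φ₂ − sin φ₁ cos φ₂ cos Δλ = (0.3141)(0.3245) − (-0.9494)(0.9459)(-0.4879) = -0.3362
θ = atan2(y, x) = -112.16°; adding 360° gives 248°.

248°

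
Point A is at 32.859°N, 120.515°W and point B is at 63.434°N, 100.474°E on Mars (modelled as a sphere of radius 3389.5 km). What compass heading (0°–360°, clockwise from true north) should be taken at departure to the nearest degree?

With φ₁ = 0.5735, φ₂ = 1.1071, Δλ = -2.4262 rad, the forward-azimuth formula gives
θ = atan2( sin Δλ cos φ₂ , cos φ₁ sin φ₂ − sin φ₁ cos φ₂ cos Δλ ) = atan2(-0.2933, 0.9345) = -17.43°.
Adding 360° brings this into [0°, 360°): 343°.

343°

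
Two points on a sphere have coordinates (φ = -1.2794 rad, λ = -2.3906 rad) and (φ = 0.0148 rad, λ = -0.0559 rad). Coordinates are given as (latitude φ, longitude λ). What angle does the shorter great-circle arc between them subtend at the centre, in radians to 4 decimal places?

1.7853 rad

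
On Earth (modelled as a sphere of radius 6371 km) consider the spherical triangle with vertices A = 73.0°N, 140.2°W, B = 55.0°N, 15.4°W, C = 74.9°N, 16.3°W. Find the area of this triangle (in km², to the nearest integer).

1825644 km²

Side lengths (central angles): a = 0.3474, b = 0.4932, c = 0.8125 rad; semiperimeter s = 0.8266.
By l'Huilier's theorem, tan(E/4) = √[tan(s/2) tan((s−a)/2) tan((s−b)/2) tan((s−c)/2)], giving spherical excess E = 0.0450 rad.
Area = E·R² = 0.0450 × (6371)² ≈ 1825644 km².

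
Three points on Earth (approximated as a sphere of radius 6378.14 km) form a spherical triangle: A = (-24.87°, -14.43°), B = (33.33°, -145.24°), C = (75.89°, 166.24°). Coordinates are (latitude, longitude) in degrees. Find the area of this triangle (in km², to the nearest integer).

Side lengths (central angles): a = 0.8396, b = 2.2511, c = 2.3840 rad; semiperimeter s = 2.7373.
By l'Huilier's theorem, tan(E/4) = √[tan(s/2) tan((s−a)/2) tan((s−b)/2) tan((s−c)/2)], giving spherical excess E = 2.0084 rad.
Area = E·R² = 2.0084 × (6378.14)² ≈ 81702420 km².

81702420 km²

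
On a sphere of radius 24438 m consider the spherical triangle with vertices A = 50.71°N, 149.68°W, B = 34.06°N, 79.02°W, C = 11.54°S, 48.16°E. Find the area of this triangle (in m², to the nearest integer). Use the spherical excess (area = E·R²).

1312660451 m²

Side lengths (central angles): a = 2.2175, b = 2.4120, c = 0.9183 rad; semiperimeter s = 2.7739.
By l'Huilier's theorem, tan(E/4) = √[tan(s/2) tan((s−a)/2) tan((s−b)/2) tan((s−c)/2)], giving spherical excess E = 2.1980 rad.
Area = E·R² = 2.1980 × (24438)² ≈ 1312660451 m².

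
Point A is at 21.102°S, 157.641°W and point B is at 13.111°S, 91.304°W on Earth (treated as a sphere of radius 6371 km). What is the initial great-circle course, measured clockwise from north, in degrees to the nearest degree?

Δλ = 66.337° = 1.1578 rad.
y = sin Δλ · cos φ₂ = (0.9159)(0.9739) = 0.8920
x = cos φ₁ sin φ₂ − sin φ₁ cos φ₂ cos Δλ = (0.9329)(-0.2268) − (-0.3600)(0.9739)(0.4014) = -0.0709
θ = atan2(y, x) = 94.54°, so the bearing is 95°.

95°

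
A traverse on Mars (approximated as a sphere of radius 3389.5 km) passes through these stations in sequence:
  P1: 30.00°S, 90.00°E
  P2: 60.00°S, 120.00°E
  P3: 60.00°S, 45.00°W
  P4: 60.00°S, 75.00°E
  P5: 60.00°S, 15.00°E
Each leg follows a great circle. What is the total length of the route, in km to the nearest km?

10400 km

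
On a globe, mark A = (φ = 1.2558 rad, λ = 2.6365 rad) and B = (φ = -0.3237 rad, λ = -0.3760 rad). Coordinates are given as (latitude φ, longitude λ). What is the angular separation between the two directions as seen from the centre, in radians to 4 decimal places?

2.2065 rad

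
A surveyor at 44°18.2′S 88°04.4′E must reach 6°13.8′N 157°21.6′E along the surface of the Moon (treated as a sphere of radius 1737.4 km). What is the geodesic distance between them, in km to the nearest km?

With latitudes φ₁ = -44.303°, φ₂ = 6.230° and longitude difference Δλ = 69.287°:
cos c = sin φ₁ sin φ₂ + cos φ₁ cos φ₂ cos Δλ = (-0.6985)(0.1085) + (0.7157)(0.9941)(0.3537) = 0.17583,
so c = arccos(0.17583) = 1.39405 rad.
Distance = R·c = 1737.4 × 1.3940 ≈ 2422 km.

2422 km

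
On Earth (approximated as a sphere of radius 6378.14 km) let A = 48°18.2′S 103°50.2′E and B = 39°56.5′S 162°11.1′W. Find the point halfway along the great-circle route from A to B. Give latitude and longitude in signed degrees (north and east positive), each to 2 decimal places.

-54.80°, 155.17°

Central angle δ = 1.1108 rad. Interpolating on the sphere with fraction f = 0.5:
P = [sin((1−f)δ)·A + sin(fδ)·B] / sin δ = 0.5884·A + 0.5884·B in Cartesian coordinates,
giving P = (-0.5231, 0.2420, -0.8172), i.e. latitude -54.80°, longitude 155.17°.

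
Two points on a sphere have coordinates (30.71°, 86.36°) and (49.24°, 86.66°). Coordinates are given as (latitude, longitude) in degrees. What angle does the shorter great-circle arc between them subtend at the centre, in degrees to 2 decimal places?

18.53°

In radians: φ₁ = 0.5360, φ₂ = 0.8594, Δλ = 0.300° = 0.0052 rad.
Haversine: a = sin²(Δφ/2) + cos φ₁ cos φ₂ sin²(Δλ/2) = 0.0259 + (0.8598)(0.6529)(0.0000) = 0.02593.
Central angle c = 2·arcsin(√a) = 0.32343 rad.
So the angular separation is 18.53°.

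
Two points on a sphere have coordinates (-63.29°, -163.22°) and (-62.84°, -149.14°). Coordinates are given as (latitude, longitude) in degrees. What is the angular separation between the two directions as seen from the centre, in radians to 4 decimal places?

0.1114 rad

Let φ₁ = -1.1046 rad, φ₂ = -1.0968 rad, and Δλ = 0.2457 rad.
Haversine: a = sin²(Δφ/2) + cos φ₁ cos φ₂ sin²(Δλ/2) = 0.0000 + (0.4495)(0.4565)(0.0150) = 0.00310.
Central angle c = 2·arcsin(√a) = 0.11137 rad.
So the angular separation is 0.1114 rad.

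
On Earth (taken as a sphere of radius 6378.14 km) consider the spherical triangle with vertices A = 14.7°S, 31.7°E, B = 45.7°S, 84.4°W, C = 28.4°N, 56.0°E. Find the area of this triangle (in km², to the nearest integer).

Side lengths (central angles): a = 2.5214, b = 0.8569, c = 1.6866 rad; semiperimeter s = 2.5325.
By l'Huilier's theorem, tan(E/4) = √[tan(s/2) tan((s−a)/2) tan((s−b)/2) tan((s−c)/2)], giving spherical excess E = 0.3742 rad.
Area = E·R² = 0.3742 × (6378.14)² ≈ 15222190 km².

15222190 km²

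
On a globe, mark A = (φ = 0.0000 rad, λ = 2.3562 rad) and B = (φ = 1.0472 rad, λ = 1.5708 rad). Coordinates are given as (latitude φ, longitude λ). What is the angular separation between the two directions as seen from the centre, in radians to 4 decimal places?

1.2094 rad

With latitudes φ₁ = 0.000°, φ₂ = 60.000° and longitude difference Δλ = -45.000°:
Haversine: a = sin²(Δφ/2) + cos φ₁ cos φ₂ sin²(Δλ/2) = 0.2500 + (1.0000)(0.5000)(0.1464) = 0.32322.
Central angle c = 2·arcsin(√a) = 1.20943 rad.
So the angular separation is 1.2094 rad.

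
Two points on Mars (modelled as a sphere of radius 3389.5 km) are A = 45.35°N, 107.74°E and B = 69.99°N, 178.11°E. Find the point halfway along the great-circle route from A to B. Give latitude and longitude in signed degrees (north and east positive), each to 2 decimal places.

61.97°, 129.25°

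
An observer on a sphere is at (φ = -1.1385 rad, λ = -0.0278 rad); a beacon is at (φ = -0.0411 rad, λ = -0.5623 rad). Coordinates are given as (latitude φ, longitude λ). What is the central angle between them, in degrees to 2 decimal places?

With latitudes φ₁ = -65.231°, φ₂ = -2.355° and longitude difference Δλ = -30.625°:
cos c = sin φ₁ sin φ₂ + cos φ₁ cos φ₂ cos Δλ = (-0.9080)(-0.0411) + (0.4190)(0.9992)(0.8605) = 0.39753,
so c = arccos(0.39753) = 1.16198 rad.
So the angular separation is 66.58°.

66.58°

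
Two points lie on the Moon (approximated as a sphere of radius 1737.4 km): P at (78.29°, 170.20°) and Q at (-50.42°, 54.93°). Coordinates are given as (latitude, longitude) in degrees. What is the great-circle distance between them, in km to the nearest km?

4369 km

In radians: φ₁ = 1.3664, φ₂ = -0.8800, Δλ = -115.270° = -2.0118 rad.
cos c = sin φ₁ sin φ₂ + cos φ₁ cos φ₂ cos Δλ = (0.9792)(-0.7707) + (0.2030)(0.6372)(-0.4269) = -0.80990,
so c = arccos(-0.80990) = 2.51477 rad.
Distance = R·c = 1737.4 × 2.5148 ≈ 4369 km.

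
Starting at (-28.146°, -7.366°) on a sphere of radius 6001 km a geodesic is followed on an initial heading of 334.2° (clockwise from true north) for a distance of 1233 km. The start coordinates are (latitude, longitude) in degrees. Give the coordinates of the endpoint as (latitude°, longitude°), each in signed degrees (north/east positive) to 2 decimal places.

Angular distance δ = d/R = 1233/6001 = 0.20547 rad; initial bearing θ = 5.8329 rad.
sin φ₂ = sin φ₁ cos δ + cos φ₁ sin δ cos θ = (-0.4717)(0.9790) + (0.8817)(0.2040)(0.9003) = -0.2998, so φ₂ = -17.45°.
Δλ = atan2(sin θ sin δ cos φ₁, cos δ − sin φ₁ sin φ₂) = atan2(-0.0783, 0.8375) = -5.341°.
λ₂ = -7.366° − 5.341° = -12.71°.

-17.45°, -12.71°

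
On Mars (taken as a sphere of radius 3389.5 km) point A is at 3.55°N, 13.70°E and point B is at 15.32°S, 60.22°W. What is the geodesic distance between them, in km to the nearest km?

4467 km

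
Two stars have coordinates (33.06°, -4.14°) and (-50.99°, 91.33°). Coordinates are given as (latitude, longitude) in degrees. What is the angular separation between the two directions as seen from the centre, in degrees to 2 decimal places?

118.31°

Let φ₁ = 0.5770 rad, φ₂ = -0.8899 rad, and Δλ = 1.6663 rad.
Haversine: a = sin²(Δφ/2) + cos φ₁ cos φ₂ sin²(Δλ/2) = 0.4482 + (0.8381)(0.6295)(0.5477) = 0.73709.
Central angle c = 2·arcsin(√a) = 2.06482 rad.
So the angular separation is 118.31°.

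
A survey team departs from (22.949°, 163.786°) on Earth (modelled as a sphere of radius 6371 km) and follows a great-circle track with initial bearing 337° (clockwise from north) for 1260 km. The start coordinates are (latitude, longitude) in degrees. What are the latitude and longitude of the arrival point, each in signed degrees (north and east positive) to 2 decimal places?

33.29°, 158.52°

Angular distance δ = d/R = 1260/6371 = 0.19777 rad; initial bearing θ = 5.8818 rad.
sin φ₂ = sin φ₁ cos δ + cos φ₁ sin δ cos θ = (0.3899)(0.9805) + (0.9209)(0.1965)(0.9205) = 0.5489, so φ₂ = 33.29°.
Δλ = atan2(sin θ sin δ cos φ₁, cos δ − sin φ₁ sin φ₂) = atan2(-0.0707, 0.7665) = -5.270°.
λ₂ = 163.786° − 5.270° = 158.52°.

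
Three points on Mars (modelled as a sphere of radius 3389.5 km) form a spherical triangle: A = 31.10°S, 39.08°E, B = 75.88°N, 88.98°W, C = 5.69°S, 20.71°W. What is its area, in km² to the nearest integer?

14450303 km²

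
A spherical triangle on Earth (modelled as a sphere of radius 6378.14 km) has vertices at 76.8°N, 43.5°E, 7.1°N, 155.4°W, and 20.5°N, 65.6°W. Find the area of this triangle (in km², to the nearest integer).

Side lengths (central angles): a = 1.5242, b = 1.2964, c = 1.6650 rad; semiperimeter s = 2.2428.
By l'Huilier's theorem, tan(E/4) = √[tan(s/2) tan((s−a)/2) tan((s−b)/2) tan((s−c)/2)], giving spherical excess E = 1.3262 rad.
Area = E·R² = 1.3262 × (6378.14)² ≈ 53950532 km².

53950532 km²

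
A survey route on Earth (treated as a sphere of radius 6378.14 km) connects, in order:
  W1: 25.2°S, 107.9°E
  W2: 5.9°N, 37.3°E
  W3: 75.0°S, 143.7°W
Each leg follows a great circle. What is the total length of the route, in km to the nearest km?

20718 km

Leg W1→W2: central angle 1.3128 rad, distance 8372.9 km.
Leg W2→W3: central angle 1.9355 rad, distance 12345.1 km.
Total: 8372.9 + 12345.1 ≈ 20718 km.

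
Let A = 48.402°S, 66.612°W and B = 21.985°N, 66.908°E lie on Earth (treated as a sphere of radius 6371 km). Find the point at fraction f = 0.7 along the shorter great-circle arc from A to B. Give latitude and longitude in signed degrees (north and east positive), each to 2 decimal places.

-9.04°, 40.49°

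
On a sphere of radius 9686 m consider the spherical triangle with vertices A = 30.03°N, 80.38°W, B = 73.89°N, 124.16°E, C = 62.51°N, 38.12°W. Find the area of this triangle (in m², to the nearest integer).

Side lengths (central angles): a = 0.7521, b = 0.7381, c = 1.3054 rad; semiperimeter s = 1.3978.
By l'Huilier's theorem, tan(E/4) = √[tan(s/2) tan((s−a)/2) tan((s−b)/2) tan((s−c)/2)], giving spherical excess E = 0.2665 rad.
Area = E·R² = 0.2665 × (9686)² ≈ 25001109 m².

25001109 m²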